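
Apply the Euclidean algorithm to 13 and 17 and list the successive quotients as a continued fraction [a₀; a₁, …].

[0; 1, 3, 4]

13 = 0·17 + 13, so a_0 = 0
17 = 1·13 + 4, so a_1 = 1
13 = 3·4 + 1, so a_2 = 3
4 = 4·1 + 0, so a_3 = 4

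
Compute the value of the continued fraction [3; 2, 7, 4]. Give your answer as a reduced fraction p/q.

a_0 = 3: 3/1
a_1 = 2: 7/2
a_2 = 7: 52/15
a_3 = 4: 215/62

215/62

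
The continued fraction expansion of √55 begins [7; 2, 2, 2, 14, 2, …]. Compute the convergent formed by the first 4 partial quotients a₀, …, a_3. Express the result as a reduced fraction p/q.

Start with 2.
2 + 1/(2/1) = 2 + 1/2 = 5/2
2 + 1/(5/2) = 2 + 2/5 = 12/5
7 + 1/(12/5) = 7 + 5/12 = 89/12

89/12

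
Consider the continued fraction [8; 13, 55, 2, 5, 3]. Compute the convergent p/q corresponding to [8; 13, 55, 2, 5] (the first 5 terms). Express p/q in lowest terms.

Work from the innermost term outward:
Start with 5.
2 + 1/(5/1) = 2 + 1/5 = 11/5
55 + 1/(11/5) = 55 + 5/11 = 610/11
13 + 1/(610/11) = 13 + 11/610 = 7941/610
8 + 1/(7941/610) = 8 + 610/7941 = 64138/7941

64138/7941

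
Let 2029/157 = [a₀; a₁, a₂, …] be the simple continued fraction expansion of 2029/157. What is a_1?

1

2029 = 12·157 + 145, so a_0 = 12
157 = 1·145 + 12, so a_1 = 1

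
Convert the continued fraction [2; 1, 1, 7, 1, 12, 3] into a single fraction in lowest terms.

Starting at the tail and folding back:
Start with 3.
12 + 1/(3/1) = 12 + 1/3 = 37/3
1 + 1/(37/3) = 1 + 3/37 = 40/37
7 + 1/(40/37) = 7 + 37/40 = 317/40
1 + 1/(317/40) = 1 + 40/317 = 357/317
1 + 1/(357/317) = 1 + 317/357 = 674/357
2 + 1/(674/357) = 2 + 357/674 = 1705/674

1705/674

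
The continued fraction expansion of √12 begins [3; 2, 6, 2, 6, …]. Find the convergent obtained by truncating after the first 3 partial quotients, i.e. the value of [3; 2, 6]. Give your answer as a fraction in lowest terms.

45/13

Start with 6.
2 + 1/(6/1) = 2 + 1/6 = 13/6
3 + 1/(13/6) = 3 + 6/13 = 45/13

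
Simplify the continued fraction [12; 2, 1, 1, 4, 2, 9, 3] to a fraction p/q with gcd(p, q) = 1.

18551/1497

Work from the innermost term outward:
Start with 3.
9 + 1/(3/1) = 9 + 1/3 = 28/3
2 + 1/(28/3) = 2 + 3/28 = 59/28
4 + 1/(59/28) = 4 + 28/59 = 264/59
1 + 1/(264/59) = 1 + 59/264 = 323/264
1 + 1/(323/264) = 1 + 264/323 = 587/323
2 + 1/(587/323) = 2 + 323/587 = 1497/587
12 + 1/(1497/587) = 12 + 587/1497 = 18551/1497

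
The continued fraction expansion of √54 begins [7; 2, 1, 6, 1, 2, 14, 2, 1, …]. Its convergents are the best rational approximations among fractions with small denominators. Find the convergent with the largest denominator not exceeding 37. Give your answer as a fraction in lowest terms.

169/23

List convergents until the denominator exceeds the bound:
a_0 = 7: 7/1  (≤ bound)
a_1 = 2: 15/2  (≤ bound)
a_2 = 1: 22/3  (≤ bound)
a_3 = 6: 147/20  (≤ bound)
a_4 = 1: 169/23  (≤ bound)
a_5 = 2: 485/66  (> 37, stop)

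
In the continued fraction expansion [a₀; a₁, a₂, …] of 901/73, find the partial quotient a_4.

2

Repeatedly divide and take the remainder:
⌊901/73⌋ = 12, remainder 25
⌊73/25⌋ = 2, remainder 23
⌊25/23⌋ = 1, remainder 2
⌊23/2⌋ = 11, remainder 1
⌊2/1⌋ = 2, remainder 0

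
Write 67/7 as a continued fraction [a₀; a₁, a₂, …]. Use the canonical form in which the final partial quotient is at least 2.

⌊67/7⌋ = 9, remainder 4
⌊7/4⌋ = 1, remainder 3
⌊4/3⌋ = 1, remainder 1
⌊3/1⌋ = 3, remainder 0

[9; 1, 1, 3]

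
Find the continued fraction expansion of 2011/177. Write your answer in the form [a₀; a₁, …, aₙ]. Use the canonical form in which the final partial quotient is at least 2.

[11; 2, 1, 3, 3, 1, 3]

2011 = 11·177 + 64, so a_0 = 11
177 = 2·64 + 49, so a_1 = 2
64 = 1·49 + 15, so a_2 = 1
49 = 3·15 + 4, so a_3 = 3
15 = 3·4 + 3, so a_4 = 3
4 = 1·3 + 1, so a_5 = 1
3 = 3·1 + 0, so a_6 = 3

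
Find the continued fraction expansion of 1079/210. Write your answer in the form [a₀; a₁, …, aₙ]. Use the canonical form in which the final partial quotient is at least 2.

⌊1079/210⌋ = 5, remainder 29
⌊210/29⌋ = 7, remainder 7
⌊29/7⌋ = 4, remainder 1
⌊7/1⌋ = 7, remainder 0

[5; 7, 4, 7]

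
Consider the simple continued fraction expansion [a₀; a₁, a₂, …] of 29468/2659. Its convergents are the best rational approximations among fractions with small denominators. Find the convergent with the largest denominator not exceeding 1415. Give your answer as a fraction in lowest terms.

a_0 = 11: 11/1  (≤ bound)
a_1 = 12: 133/12  (≤ bound)
a_2 = 7: 942/85  (≤ bound)
a_3 = 15: 14263/1287  (≤ bound)
a_4 = 2: 29468/2659  (> 1415, stop)

14263/1287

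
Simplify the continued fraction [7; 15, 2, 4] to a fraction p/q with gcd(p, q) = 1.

a_0 = 7: 7/1
a_1 = 15: 106/15
a_2 = 2: 219/31
a_3 = 4: 982/139

982/139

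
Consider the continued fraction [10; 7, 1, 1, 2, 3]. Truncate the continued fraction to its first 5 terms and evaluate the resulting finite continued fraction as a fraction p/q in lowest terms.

385/38

a_0 = 10: 10/1
a_1 = 7: 71/7
a_2 = 1: 81/8
a_3 = 1: 152/15
a_4 = 2: 385/38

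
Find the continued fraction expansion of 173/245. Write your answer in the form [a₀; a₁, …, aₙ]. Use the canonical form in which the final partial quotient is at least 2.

Run the Euclidean algorithm, recording each quotient:
173 ÷ 245 → quotient 0, remainder 173
245 ÷ 173 → quotient 1, remainder 72
173 ÷ 72 → quotient 2, remainder 29
72 ÷ 29 → quotient 2, remainder 14
29 ÷ 14 → quotient 2, remainder 1
14 ÷ 1 → quotient 14, remainder 0

[0; 1, 2, 2, 2, 14]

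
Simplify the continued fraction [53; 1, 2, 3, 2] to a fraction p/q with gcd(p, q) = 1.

Work from the innermost term outward:
Start with 2.
3 + 1/(2/1) = 3 + 1/2 = 7/2
2 + 1/(7/2) = 2 + 2/7 = 16/7
1 + 1/(16/7) = 1 + 7/16 = 23/16
53 + 1/(23/16) = 53 + 16/23 = 1235/23

1235/23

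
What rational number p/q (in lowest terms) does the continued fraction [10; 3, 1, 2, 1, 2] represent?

Start with 2.
1 + 1/(2/1) = 1 + 1/2 = 3/2
2 + 1/(3/2) = 2 + 2/3 = 8/3
1 + 1/(8/3) = 1 + 3/8 = 11/8
3 + 1/(11/8) = 3 + 8/11 = 41/11
10 + 1/(41/11) = 10 + 11/41 = 421/41

421/41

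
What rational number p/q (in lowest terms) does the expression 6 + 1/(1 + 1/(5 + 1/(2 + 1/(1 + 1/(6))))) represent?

869/127

Starting at the tail and folding back:
Start with 6.
1 + 1/(6/1) = 1 + 1/6 = 7/6
2 + 1/(7/6) = 2 + 6/7 = 20/7
5 + 1/(20/7) = 5 + 7/20 = 107/20
1 + 1/(107/20) = 1 + 20/107 = 127/107
6 + 1/(127/107) = 6 + 107/127 = 869/127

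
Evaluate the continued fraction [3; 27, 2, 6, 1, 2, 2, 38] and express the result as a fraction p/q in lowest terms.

323660/106593

a_0 = 3: 3/1
a_1 = 27: 82/27
a_2 = 2: 167/55
a_3 = 6: 1084/357
a_4 = 1: 1251/412
a_5 = 2: 3586/1181
a_6 = 2: 8423/2774
a_7 = 38: 323660/106593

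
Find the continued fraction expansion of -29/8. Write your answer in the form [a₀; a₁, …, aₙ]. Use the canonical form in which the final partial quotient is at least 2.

Run the Euclidean algorithm, recording each quotient:
-29 ÷ 8 → quotient -4, remainder 3
8 ÷ 3 → quotient 2, remainder 2
3 ÷ 2 → quotient 1, remainder 1
2 ÷ 1 → quotient 2, remainder 0

[-4; 2, 1, 2]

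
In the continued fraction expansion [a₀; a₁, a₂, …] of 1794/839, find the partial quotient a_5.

⌊1794/839⌋ = 2, remainder 116
⌊839/116⌋ = 7, remainder 27
⌊116/27⌋ = 4, remainder 8
⌊27/8⌋ = 3, remainder 3
⌊8/3⌋ = 2, remainder 2
⌊3/2⌋ = 1, remainder 1

1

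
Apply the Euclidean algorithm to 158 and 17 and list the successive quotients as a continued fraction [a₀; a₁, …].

[9; 3, 2, 2]

158 ÷ 17 → quotient 9, remainder 5
17 ÷ 5 → quotient 3, remainder 2
5 ÷ 2 → quotient 2, remainder 1
2 ÷ 1 → quotient 2, remainder 0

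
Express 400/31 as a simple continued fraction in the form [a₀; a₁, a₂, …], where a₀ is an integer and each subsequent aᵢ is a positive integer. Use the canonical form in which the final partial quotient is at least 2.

Repeatedly divide and take the remainder:
⌊400/31⌋ = 12, remainder 28
⌊31/28⌋ = 1, remainder 3
⌊28/3⌋ = 9, remainder 1
⌊3/1⌋ = 3, remainder 0

[12; 1, 9, 3]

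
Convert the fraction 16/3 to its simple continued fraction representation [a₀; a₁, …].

[5; 3]

Run the Euclidean algorithm, recording each quotient:
16 ÷ 3 → quotient 5, remainder 1
3 ÷ 1 → quotient 3, remainder 0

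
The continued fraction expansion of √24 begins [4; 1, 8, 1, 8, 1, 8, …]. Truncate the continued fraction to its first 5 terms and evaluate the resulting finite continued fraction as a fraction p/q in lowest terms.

Use the convergent recurrence hₖ = aₖ·hₖ₋₁ + hₖ₋₂ (and likewise for the denominators kₖ):
a_0 = 4: 4/1
a_1 = 1: 5/1
a_2 = 8: 44/9
a_3 = 1: 49/10
a_4 = 8: 436/89

436/89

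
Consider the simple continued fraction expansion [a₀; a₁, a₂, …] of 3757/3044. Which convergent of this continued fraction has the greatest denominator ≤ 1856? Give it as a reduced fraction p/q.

137/111

a_0 = 1: 1/1  (≤ bound)
a_1 = 4: 5/4  (≤ bound)
a_2 = 3: 16/13  (≤ bound)
a_3 = 1: 21/17  (≤ bound)
a_4 = 2: 58/47  (≤ bound)
a_5 = 2: 137/111  (≤ bound)
a_6 = 27: 3757/3044  (> 1856, stop)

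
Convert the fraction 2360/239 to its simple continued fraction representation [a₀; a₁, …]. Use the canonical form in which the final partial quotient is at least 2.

Apply division with remainder until the remainder is 0:
⌊2360/239⌋ = 9, remainder 209
⌊239/209⌋ = 1, remainder 30
⌊209/30⌋ = 6, remainder 29
⌊30/29⌋ = 1, remainder 1
⌊29/1⌋ = 29, remainder 0

[9; 1, 6, 1, 29]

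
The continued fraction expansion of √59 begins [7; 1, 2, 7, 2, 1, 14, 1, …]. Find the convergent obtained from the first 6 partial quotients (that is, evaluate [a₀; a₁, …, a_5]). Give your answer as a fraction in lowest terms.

530/69

a_0 = 7: 7/1
a_1 = 1: 8/1
a_2 = 2: 23/3
a_3 = 7: 169/22
a_4 = 2: 361/47
a_5 = 1: 530/69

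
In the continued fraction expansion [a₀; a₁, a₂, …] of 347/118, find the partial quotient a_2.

15

Run the Euclidean algorithm, recording each quotient:
347 = 2·118 + 111, so a_0 = 2
118 = 1·111 + 7, so a_1 = 1
111 = 15·7 + 6, so a_2 = 15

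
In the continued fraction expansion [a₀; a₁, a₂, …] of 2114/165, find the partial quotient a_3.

2114 = 12·165 + 134, so a_0 = 12
165 = 1·134 + 31, so a_1 = 1
134 = 4·31 + 10, so a_2 = 4
31 = 3·10 + 1, so a_3 = 3

3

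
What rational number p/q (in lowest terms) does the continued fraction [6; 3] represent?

19/3

a_0 = 6: 6/1
a_1 = 3: 19/3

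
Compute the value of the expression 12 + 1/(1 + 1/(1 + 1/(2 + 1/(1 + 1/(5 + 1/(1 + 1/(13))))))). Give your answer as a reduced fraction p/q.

Start with 13.
1 + 1/(13/1) = 1 + 1/13 = 14/13
5 + 1/(14/13) = 5 + 13/14 = 83/14
1 + 1/(83/14) = 1 + 14/83 = 97/83
2 + 1/(97/83) = 2 + 83/97 = 277/97
1 + 1/(277/97) = 1 + 97/277 = 374/277
1 + 1/(374/277) = 1 + 277/374 = 651/374
12 + 1/(651/374) = 12 + 374/651 = 8186/651

8186/651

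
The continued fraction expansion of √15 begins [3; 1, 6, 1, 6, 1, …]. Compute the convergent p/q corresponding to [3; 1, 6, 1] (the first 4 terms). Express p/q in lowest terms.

Compute successive convergents:
a_0 = 3: 3/1
a_1 = 1: 4/1
a_2 = 6: 27/7
a_3 = 1: 31/8

31/8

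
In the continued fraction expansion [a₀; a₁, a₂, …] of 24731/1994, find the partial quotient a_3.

14

24731 = 12·1994 + 803, so a_0 = 12
1994 = 2·803 + 388, so a_1 = 2
803 = 2·388 + 27, so a_2 = 2
388 = 14·27 + 10, so a_3 = 14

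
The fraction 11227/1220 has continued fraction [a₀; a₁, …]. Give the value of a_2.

11227 = 9·1220 + 247, so a_0 = 9
1220 = 4·247 + 232, so a_1 = 4
247 = 1·232 + 15, so a_2 = 1

1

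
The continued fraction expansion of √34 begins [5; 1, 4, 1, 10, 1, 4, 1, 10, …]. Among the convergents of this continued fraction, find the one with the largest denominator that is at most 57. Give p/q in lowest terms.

35/6

a_0 = 5: 5/1  (≤ bound)
a_1 = 1: 6/1  (≤ bound)
a_2 = 4: 29/5  (≤ bound)
a_3 = 1: 35/6  (≤ bound)
a_4 = 10: 379/65  (> 57, stop)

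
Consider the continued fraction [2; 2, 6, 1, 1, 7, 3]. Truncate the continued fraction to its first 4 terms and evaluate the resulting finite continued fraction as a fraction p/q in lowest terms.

37/15

Build up convergents one term at a time:
a_0 = 2: 2/1
a_1 = 2: 5/2
a_2 = 6: 32/13
a_3 = 1: 37/15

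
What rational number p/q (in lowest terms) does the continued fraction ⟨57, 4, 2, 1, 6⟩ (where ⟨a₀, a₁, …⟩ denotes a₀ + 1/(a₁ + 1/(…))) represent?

4979/87

a_0 = 57: 57/1
a_1 = 4: 229/4
a_2 = 2: 515/9
a_3 = 1: 744/13
a_4 = 6: 4979/87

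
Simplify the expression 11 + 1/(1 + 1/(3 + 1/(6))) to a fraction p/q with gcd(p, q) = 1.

294/25

Start with 6.
3 + 1/(6/1) = 3 + 1/6 = 19/6
1 + 1/(19/6) = 1 + 6/19 = 25/19
11 + 1/(25/19) = 11 + 19/25 = 294/25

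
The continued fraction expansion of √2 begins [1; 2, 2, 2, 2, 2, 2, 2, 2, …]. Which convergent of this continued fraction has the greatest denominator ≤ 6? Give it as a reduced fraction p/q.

7/5

a_0 = 1: 1/1  (≤ bound)
a_1 = 2: 3/2  (≤ bound)
a_2 = 2: 7/5  (≤ bound)
a_3 = 2: 17/12  (> 6, stop)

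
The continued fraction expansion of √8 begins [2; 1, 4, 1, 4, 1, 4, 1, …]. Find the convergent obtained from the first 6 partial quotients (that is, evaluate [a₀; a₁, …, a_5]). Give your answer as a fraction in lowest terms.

a_0 = 2: 2/1
a_1 = 1: 3/1
a_2 = 4: 14/5
a_3 = 1: 17/6
a_4 = 4: 82/29
a_5 = 1: 99/35

99/35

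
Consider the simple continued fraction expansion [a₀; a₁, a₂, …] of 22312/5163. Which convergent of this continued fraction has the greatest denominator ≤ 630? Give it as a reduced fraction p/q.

1707/395

a_0 = 4: 4/1  (≤ bound)
a_1 = 3: 13/3  (≤ bound)
a_2 = 9: 121/28  (≤ bound)
a_3 = 14: 1707/395  (≤ bound)
a_4 = 13: 22312/5163  (> 630, stop)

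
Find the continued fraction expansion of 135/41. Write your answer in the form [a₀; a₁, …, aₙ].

[3; 3, 2, 2, 2]

135 = 3·41 + 12, so a_0 = 3
41 = 3·12 + 5, so a_1 = 3
12 = 2·5 + 2, so a_2 = 2
5 = 2·2 + 1, so a_3 = 2
2 = 2·1 + 0, so a_4 = 2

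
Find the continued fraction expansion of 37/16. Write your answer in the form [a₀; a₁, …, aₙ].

[2; 3, 5]

37 = 2·16 + 5, so a_0 = 2
16 = 3·5 + 1, so a_1 = 3
5 = 5·1 + 0, so a_2 = 5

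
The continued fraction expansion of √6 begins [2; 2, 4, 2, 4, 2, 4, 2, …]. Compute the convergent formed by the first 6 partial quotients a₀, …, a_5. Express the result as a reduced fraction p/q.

485/198

Start with 2.
4 + 1/(2/1) = 4 + 1/2 = 9/2
2 + 1/(9/2) = 2 + 2/9 = 20/9
4 + 1/(20/9) = 4 + 9/20 = 89/20
2 + 1/(89/20) = 2 + 20/89 = 198/89
2 + 1/(198/89) = 2 + 89/198 = 485/198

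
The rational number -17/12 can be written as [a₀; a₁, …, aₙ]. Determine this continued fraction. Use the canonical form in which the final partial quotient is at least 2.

[-2; 1, 1, 2, 2]

Repeatedly divide and take the remainder:
-17 = -2·12 + 7, so a_0 = -2
12 = 1·7 + 5, so a_1 = 1
7 = 1·5 + 2, so a_2 = 1
5 = 2·2 + 1, so a_3 = 2
2 = 2·1 + 0, so a_4 = 2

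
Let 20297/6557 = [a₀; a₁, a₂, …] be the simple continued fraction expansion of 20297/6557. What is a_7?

4

20297 = 3·6557 + 626, so a_0 = 3
6557 = 10·626 + 297, so a_1 = 10
626 = 2·297 + 32, so a_2 = 2
297 = 9·32 + 9, so a_3 = 9
32 = 3·9 + 5, so a_4 = 3
9 = 1·5 + 4, so a_5 = 1
5 = 1·4 + 1, so a_6 = 1
4 = 4·1 + 0, so a_7 = 4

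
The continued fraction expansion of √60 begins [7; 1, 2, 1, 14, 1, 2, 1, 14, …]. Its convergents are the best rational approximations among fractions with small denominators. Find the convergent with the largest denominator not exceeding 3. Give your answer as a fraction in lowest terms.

List convergents until the denominator exceeds the bound:
a_0 = 7: 7/1  (≤ bound)
a_1 = 1: 8/1  (≤ bound)
a_2 = 2: 23/3  (≤ bound)
a_3 = 1: 31/4  (> 3, stop)

23/3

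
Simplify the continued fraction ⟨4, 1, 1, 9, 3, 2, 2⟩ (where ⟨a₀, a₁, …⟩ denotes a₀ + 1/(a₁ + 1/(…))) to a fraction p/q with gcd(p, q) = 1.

Start with 2.
2 + 1/(2/1) = 2 + 1/2 = 5/2
3 + 1/(5/2) = 3 + 2/5 = 17/5
9 + 1/(17/5) = 9 + 5/17 = 158/17
1 + 1/(158/17) = 1 + 17/158 = 175/158
1 + 1/(175/158) = 1 + 158/175 = 333/175
4 + 1/(333/175) = 4 + 175/333 = 1507/333

1507/333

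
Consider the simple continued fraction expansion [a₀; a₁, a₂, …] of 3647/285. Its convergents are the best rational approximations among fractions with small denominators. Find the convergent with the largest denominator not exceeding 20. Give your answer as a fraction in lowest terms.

64/5

a_0 = 12: 12/1  (≤ bound)
a_1 = 1: 13/1  (≤ bound)
a_2 = 3: 51/4  (≤ bound)
a_3 = 1: 64/5  (≤ bound)
a_4 = 10: 691/54  (> 20, stop)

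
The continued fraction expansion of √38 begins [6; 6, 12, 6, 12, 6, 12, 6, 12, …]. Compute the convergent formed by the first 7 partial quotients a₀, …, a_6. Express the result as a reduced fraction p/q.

2463306/399601

Start with 12.
6 + 1/(12/1) = 6 + 1/12 = 73/12
12 + 1/(73/12) = 12 + 12/73 = 888/73
6 + 1/(888/73) = 6 + 73/888 = 5401/888
12 + 1/(5401/888) = 12 + 888/5401 = 65700/5401
6 + 1/(65700/5401) = 6 + 5401/65700 = 399601/65700
6 + 1/(399601/65700) = 6 + 65700/399601 = 2463306/399601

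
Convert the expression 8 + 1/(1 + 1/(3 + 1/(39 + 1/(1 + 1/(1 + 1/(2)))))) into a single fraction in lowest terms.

Start with 2.
1 + 1/(2/1) = 1 + 1/2 = 3/2
1 + 1/(3/2) = 1 + 2/3 = 5/3
39 + 1/(5/3) = 39 + 3/5 = 198/5
3 + 1/(198/5) = 3 + 5/198 = 599/198
1 + 1/(599/198) = 1 + 198/599 = 797/599
8 + 1/(797/599) = 8 + 599/797 = 6975/797

6975/797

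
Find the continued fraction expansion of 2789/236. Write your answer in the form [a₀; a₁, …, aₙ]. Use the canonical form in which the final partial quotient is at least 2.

Repeatedly divide and take the remainder:
⌊2789/236⌋ = 11, remainder 193
⌊236/193⌋ = 1, remainder 43
⌊193/43⌋ = 4, remainder 21
⌊43/21⌋ = 2, remainder 1
⌊21/1⌋ = 21, remainder 0

[11; 1, 4, 2, 21]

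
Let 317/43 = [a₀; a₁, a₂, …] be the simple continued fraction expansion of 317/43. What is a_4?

Repeatedly divide and take the remainder:
317 ÷ 43 → quotient 7, remainder 16
43 ÷ 16 → quotient 2, remainder 11
16 ÷ 11 → quotient 1, remainder 5
11 ÷ 5 → quotient 2, remainder 1
5 ÷ 1 → quotient 5, remainder 0

5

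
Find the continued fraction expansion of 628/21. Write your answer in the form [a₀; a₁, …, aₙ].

Run the Euclidean algorithm, recording each quotient:
⌊628/21⌋ = 29, remainder 19
⌊21/19⌋ = 1, remainder 2
⌊19/2⌋ = 9, remainder 1
⌊2/1⌋ = 2, remainder 0

[29; 1, 9, 2]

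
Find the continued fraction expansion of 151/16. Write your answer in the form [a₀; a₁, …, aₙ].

[9; 2, 3, 2]

151 = 9·16 + 7, so a_0 = 9
16 = 2·7 + 2, so a_1 = 2
7 = 3·2 + 1, so a_2 = 3
2 = 2·1 + 0, so a_3 = 2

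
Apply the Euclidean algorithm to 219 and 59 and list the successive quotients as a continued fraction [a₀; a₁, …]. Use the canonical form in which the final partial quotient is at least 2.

⌊219/59⌋ = 3, remainder 42
⌊59/42⌋ = 1, remainder 17
⌊42/17⌋ = 2, remainder 8
⌊17/8⌋ = 2, remainder 1
⌊8/1⌋ = 8, remainder 0

[3; 1, 2, 2, 8]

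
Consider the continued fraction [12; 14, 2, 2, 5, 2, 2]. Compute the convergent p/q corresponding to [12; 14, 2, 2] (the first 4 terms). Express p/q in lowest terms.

a_0 = 12: 12/1
a_1 = 14: 169/14
a_2 = 2: 350/29
a_3 = 2: 869/72

869/72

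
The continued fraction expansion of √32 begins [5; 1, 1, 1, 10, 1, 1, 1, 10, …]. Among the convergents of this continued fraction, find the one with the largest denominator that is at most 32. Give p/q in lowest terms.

List convergents until the denominator exceeds the bound:
a_0 = 5: 5/1  (≤ bound)
a_1 = 1: 6/1  (≤ bound)
a_2 = 1: 11/2  (≤ bound)
a_3 = 1: 17/3  (≤ bound)
a_4 = 10: 181/32  (≤ bound)
a_5 = 1: 198/35  (> 32, stop)

181/32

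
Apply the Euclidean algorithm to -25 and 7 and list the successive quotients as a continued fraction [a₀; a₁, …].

-25 = -4·7 + 3, so a_0 = -4
7 = 2·3 + 1, so a_1 = 2
3 = 3·1 + 0, so a_2 = 3

[-4; 2, 3]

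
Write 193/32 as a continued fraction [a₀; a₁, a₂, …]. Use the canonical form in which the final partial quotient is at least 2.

193 = 6·32 + 1, so a_0 = 6
32 = 32·1 + 0, so a_1 = 32

[6; 32]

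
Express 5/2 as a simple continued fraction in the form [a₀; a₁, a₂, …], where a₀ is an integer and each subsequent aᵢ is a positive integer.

[2; 2]

Run the Euclidean algorithm, recording each quotient:
5 = 2·2 + 1, so a_0 = 2
2 = 2·1 + 0, so a_1 = 2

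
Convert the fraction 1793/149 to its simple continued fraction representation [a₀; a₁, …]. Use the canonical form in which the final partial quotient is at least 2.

Repeatedly divide and take the remainder:
⌊1793/149⌋ = 12, remainder 5
⌊149/5⌋ = 29, remainder 4
⌊5/4⌋ = 1, remainder 1
⌊4/1⌋ = 4, remainder 0

[12; 29, 1, 4]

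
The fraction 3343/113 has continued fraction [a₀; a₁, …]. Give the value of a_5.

9

3343 ÷ 113 → quotient 29, remainder 66
113 ÷ 66 → quotient 1, remainder 47
66 ÷ 47 → quotient 1, remainder 19
47 ÷ 19 → quotient 2, remainder 9
19 ÷ 9 → quotient 2, remainder 1
9 ÷ 1 → quotient 9, remainder 0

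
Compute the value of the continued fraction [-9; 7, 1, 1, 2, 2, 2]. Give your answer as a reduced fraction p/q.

-1951/220

Work from the innermost term outward:
Start with 2.
2 + 1/(2/1) = 2 + 1/2 = 5/2
2 + 1/(5/2) = 2 + 2/5 = 12/5
1 + 1/(12/5) = 1 + 5/12 = 17/12
1 + 1/(17/12) = 1 + 12/17 = 29/17
7 + 1/(29/17) = 7 + 17/29 = 220/29
-9 + 1/(220/29) = -9 + 29/220 = -1951/220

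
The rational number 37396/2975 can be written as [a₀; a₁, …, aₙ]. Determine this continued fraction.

[12; 1, 1, 3, 14, 1, 8, 3]

⌊37396/2975⌋ = 12, remainder 1696
⌊2975/1696⌋ = 1, remainder 1279
⌊1696/1279⌋ = 1, remainder 417
⌊1279/417⌋ = 3, remainder 28
⌊417/28⌋ = 14, remainder 25
⌊28/25⌋ = 1, remainder 3
⌊25/3⌋ = 8, remainder 1
⌊3/1⌋ = 3, remainder 0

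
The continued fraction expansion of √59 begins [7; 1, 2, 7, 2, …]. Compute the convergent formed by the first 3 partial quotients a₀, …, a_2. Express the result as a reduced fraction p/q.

23/3

a_0 = 7: 7/1
a_1 = 1: 8/1
a_2 = 2: 23/3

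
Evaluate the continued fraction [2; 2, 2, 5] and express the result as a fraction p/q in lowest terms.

Build up convergents one term at a time:
a_0 = 2: 2/1
a_1 = 2: 5/2
a_2 = 2: 12/5
a_3 = 5: 65/27

65/27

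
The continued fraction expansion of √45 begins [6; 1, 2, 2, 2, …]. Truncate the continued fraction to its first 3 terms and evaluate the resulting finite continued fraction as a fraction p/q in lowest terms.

Start with 2.
1 + 1/(2/1) = 1 + 1/2 = 3/2
6 + 1/(3/2) = 6 + 2/3 = 20/3

20/3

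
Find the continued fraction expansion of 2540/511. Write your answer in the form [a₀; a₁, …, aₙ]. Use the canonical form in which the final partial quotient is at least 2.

2540 ÷ 511 → quotient 4, remainder 496
511 ÷ 496 → quotient 1, remainder 15
496 ÷ 15 → quotient 33, remainder 1
15 ÷ 1 → quotient 15, remainder 0

[4; 1, 33, 15]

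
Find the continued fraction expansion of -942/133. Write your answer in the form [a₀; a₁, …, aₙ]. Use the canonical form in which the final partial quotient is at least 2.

[-8; 1, 11, 11]

Apply division with remainder until the remainder is 0:
-942 = -8·133 + 122, so a_0 = -8
133 = 1·122 + 11, so a_1 = 1
122 = 11·11 + 1, so a_2 = 11
11 = 11·1 + 0, so a_3 = 11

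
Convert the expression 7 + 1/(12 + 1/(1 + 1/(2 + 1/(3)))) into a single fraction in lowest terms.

Start with 3.
2 + 1/(3/1) = 2 + 1/3 = 7/3
1 + 1/(7/3) = 1 + 3/7 = 10/7
12 + 1/(10/7) = 12 + 7/10 = 127/10
7 + 1/(127/10) = 7 + 10/127 = 899/127

899/127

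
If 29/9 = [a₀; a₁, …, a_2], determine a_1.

Repeatedly divide and take the remainder:
29 = 3·9 + 2, so a_0 = 3
9 = 4·2 + 1, so a_1 = 4

4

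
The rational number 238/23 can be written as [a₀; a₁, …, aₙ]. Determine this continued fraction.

[10; 2, 1, 7]

238 ÷ 23 → quotient 10, remainder 8
23 ÷ 8 → quotient 2, remainder 7
8 ÷ 7 → quotient 1, remainder 1
7 ÷ 1 → quotient 7, remainder 0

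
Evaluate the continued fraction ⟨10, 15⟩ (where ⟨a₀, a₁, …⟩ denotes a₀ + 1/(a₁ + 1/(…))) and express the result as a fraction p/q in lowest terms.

151/15

Use the convergent recurrence hₖ = aₖ·hₖ₋₁ + hₖ₋₂ (and likewise for the denominators kₖ):
a_0 = 10: 10/1
a_1 = 15: 151/15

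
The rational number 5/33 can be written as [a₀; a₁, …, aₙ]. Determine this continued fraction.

5 ÷ 33 → quotient 0, remainder 5
33 ÷ 5 → quotient 6, remainder 3
5 ÷ 3 → quotient 1, remainder 2
3 ÷ 2 → quotient 1, remainder 1
2 ÷ 1 → quotient 2, remainder 0

[0; 6, 1, 1, 2]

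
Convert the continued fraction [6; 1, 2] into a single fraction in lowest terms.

Use the convergent recurrence hₖ = aₖ·hₖ₋₁ + hₖ₋₂ (and likewise for the denominators kₖ):
a_0 = 6: 6/1
a_1 = 1: 7/1
a_2 = 2: 20/3

20/3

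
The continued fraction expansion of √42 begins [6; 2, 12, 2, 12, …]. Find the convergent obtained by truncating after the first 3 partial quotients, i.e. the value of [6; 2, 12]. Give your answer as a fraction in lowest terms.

a_0 = 6: 6/1
a_1 = 2: 13/2
a_2 = 12: 162/25

162/25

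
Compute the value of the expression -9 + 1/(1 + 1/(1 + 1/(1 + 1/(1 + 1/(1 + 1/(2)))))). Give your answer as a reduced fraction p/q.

-176/21

Use the convergent recurrence hₖ = aₖ·hₖ₋₁ + hₖ₋₂ (and likewise for the denominators kₖ):
a_0 = -9: -9/1
a_1 = 1: -8/1
a_2 = 1: -17/2
a_3 = 1: -25/3
a_4 = 1: -42/5
a_5 = 1: -67/8
a_6 = 2: -176/21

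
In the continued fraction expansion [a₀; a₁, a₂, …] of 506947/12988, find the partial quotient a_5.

2

⌊506947/12988⌋ = 39, remainder 415
⌊12988/415⌋ = 31, remainder 123
⌊415/123⌋ = 3, remainder 46
⌊123/46⌋ = 2, remainder 31
⌊46/31⌋ = 1, remainder 15
⌊31/15⌋ = 2, remainder 1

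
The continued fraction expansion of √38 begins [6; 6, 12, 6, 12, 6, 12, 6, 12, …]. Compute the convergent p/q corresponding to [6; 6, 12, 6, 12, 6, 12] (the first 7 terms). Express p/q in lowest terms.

Use the convergent recurrence hₖ = aₖ·hₖ₋₁ + hₖ₋₂ (and likewise for the denominators kₖ):
a_0 = 6: 6/1
a_1 = 6: 37/6
a_2 = 12: 450/73
a_3 = 6: 2737/444
a_4 = 12: 33294/5401
a_5 = 6: 202501/32850
a_6 = 12: 2463306/399601

2463306/399601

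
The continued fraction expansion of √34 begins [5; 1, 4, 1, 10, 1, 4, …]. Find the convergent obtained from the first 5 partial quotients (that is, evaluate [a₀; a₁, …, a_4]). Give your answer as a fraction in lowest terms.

379/65

a_0 = 5: 5/1
a_1 = 1: 6/1
a_2 = 4: 29/5
a_3 = 1: 35/6
a_4 = 10: 379/65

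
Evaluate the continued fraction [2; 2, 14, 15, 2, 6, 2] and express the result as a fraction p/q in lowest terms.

a_0 = 2: 2/1
a_1 = 2: 5/2
a_2 = 14: 72/29
a_3 = 15: 1085/437
a_4 = 2: 2242/903
a_5 = 6: 14537/5855
a_6 = 2: 31316/12613

31316/12613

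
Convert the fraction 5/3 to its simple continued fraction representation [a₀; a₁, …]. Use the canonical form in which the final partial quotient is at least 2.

⌊5/3⌋ = 1, remainder 2
⌊3/2⌋ = 1, remainder 1
⌊2/1⌋ = 2, remainder 0

[1; 1, 2]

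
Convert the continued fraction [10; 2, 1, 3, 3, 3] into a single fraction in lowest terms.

a_0 = 10: 10/1
a_1 = 2: 21/2
a_2 = 1: 31/3
a_3 = 3: 114/11
a_4 = 3: 373/36
a_5 = 3: 1233/119

1233/119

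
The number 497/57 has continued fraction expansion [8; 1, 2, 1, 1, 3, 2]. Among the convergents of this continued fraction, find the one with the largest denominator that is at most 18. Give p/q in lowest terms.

61/7

a_0 = 8: 8/1  (≤ bound)
a_1 = 1: 9/1  (≤ bound)
a_2 = 2: 26/3  (≤ bound)
a_3 = 1: 35/4  (≤ bound)
a_4 = 1: 61/7  (≤ bound)
a_5 = 3: 218/25  (> 18, stop)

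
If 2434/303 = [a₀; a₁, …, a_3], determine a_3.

3

Run the Euclidean algorithm, recording each quotient:
⌊2434/303⌋ = 8, remainder 10
⌊303/10⌋ = 30, remainder 3
⌊10/3⌋ = 3, remainder 1
⌊3/1⌋ = 3, remainder 0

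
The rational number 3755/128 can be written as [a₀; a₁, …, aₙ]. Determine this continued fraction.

3755 = 29·128 + 43, so a_0 = 29
128 = 2·43 + 42, so a_1 = 2
43 = 1·42 + 1, so a_2 = 1
42 = 42·1 + 0, so a_3 = 42

[29; 2, 1, 42]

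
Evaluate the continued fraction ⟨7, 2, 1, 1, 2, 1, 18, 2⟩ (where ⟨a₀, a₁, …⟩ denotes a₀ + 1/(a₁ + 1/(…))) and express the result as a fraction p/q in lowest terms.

a_0 = 7: 7/1
a_1 = 2: 15/2
a_2 = 1: 22/3
a_3 = 1: 37/5
a_4 = 2: 96/13
a_5 = 1: 133/18
a_6 = 18: 2490/337
a_7 = 2: 5113/692

5113/692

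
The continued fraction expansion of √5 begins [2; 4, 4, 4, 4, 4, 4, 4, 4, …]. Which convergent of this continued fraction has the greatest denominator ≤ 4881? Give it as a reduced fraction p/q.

List convergents until the denominator exceeds the bound:
a_0 = 2: 2/1  (≤ bound)
a_1 = 4: 9/4  (≤ bound)
a_2 = 4: 38/17  (≤ bound)
a_3 = 4: 161/72  (≤ bound)
a_4 = 4: 682/305  (≤ bound)
a_5 = 4: 2889/1292  (≤ bound)
a_6 = 4: 12238/5473  (> 4881, stop)

2889/1292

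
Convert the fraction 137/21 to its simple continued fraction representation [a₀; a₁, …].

[6; 1, 1, 10]

137 = 6·21 + 11, so a_0 = 6
21 = 1·11 + 10, so a_1 = 1
11 = 1·10 + 1, so a_2 = 1
10 = 10·1 + 0, so a_3 = 10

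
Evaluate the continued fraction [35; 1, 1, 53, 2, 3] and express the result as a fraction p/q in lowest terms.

26806/755

a_0 = 35: 35/1
a_1 = 1: 36/1
a_2 = 1: 71/2
a_3 = 53: 3799/107
a_4 = 2: 7669/216
a_5 = 3: 26806/755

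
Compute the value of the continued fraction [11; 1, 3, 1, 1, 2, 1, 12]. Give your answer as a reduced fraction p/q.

4795/407

Start with 12.
1 + 1/(12/1) = 1 + 1/12 = 13/12
2 + 1/(13/12) = 2 + 12/13 = 38/13
1 + 1/(38/13) = 1 + 13/38 = 51/38
1 + 1/(51/38) = 1 + 38/51 = 89/51
3 + 1/(89/51) = 3 + 51/89 = 318/89
1 + 1/(318/89) = 1 + 89/318 = 407/318
11 + 1/(407/318) = 11 + 318/407 = 4795/407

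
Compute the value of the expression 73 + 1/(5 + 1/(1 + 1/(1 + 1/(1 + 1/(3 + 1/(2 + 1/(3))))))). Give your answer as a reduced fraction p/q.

Start with 3.
2 + 1/(3/1) = 2 + 1/3 = 7/3
3 + 1/(7/3) = 3 + 3/7 = 24/7
1 + 1/(24/7) = 1 + 7/24 = 31/24
1 + 1/(31/24) = 1 + 24/31 = 55/31
1 + 1/(55/31) = 1 + 31/55 = 86/55
5 + 1/(86/55) = 5 + 55/86 = 485/86
73 + 1/(485/86) = 73 + 86/485 = 35491/485

35491/485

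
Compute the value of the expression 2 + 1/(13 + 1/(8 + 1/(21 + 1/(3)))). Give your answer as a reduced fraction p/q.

Use the convergent recurrence hₖ = aₖ·hₖ₋₁ + hₖ₋₂ (and likewise for the denominators kₖ):
a_0 = 2: 2/1
a_1 = 13: 27/13
a_2 = 8: 218/105
a_3 = 21: 4605/2218
a_4 = 3: 14033/6759

14033/6759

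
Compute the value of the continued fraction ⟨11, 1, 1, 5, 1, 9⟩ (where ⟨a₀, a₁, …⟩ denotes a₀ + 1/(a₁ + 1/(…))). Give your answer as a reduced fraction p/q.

Start with 9.
1 + 1/(9/1) = 1 + 1/9 = 10/9
5 + 1/(10/9) = 5 + 9/10 = 59/10
1 + 1/(59/10) = 1 + 10/59 = 69/59
1 + 1/(69/59) = 1 + 59/69 = 128/69
11 + 1/(128/69) = 11 + 69/128 = 1477/128

1477/128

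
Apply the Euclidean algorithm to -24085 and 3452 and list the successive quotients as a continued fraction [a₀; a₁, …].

⌊-24085/3452⌋ = -7, remainder 79
⌊3452/79⌋ = 43, remainder 55
⌊79/55⌋ = 1, remainder 24
⌊55/24⌋ = 2, remainder 7
⌊24/7⌋ = 3, remainder 3
⌊7/3⌋ = 2, remainder 1
⌊3/1⌋ = 3, remainder 0

[-7; 43, 1, 2, 3, 2, 3]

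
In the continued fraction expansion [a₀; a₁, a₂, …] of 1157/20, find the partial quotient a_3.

Run the Euclidean algorithm, recording each quotient:
1157 = 57·20 + 17, so a_0 = 57
20 = 1·17 + 3, so a_1 = 1
17 = 5·3 + 2, so a_2 = 5
3 = 1·2 + 1, so a_3 = 1

1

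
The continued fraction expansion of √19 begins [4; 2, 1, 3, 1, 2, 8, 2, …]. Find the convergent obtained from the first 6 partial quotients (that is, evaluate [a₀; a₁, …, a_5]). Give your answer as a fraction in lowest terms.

170/39

Collapse the nested fraction from the inside out:
Start with 2.
1 + 1/(2/1) = 1 + 1/2 = 3/2
3 + 1/(3/2) = 3 + 2/3 = 11/3
1 + 1/(11/3) = 1 + 3/11 = 14/11
2 + 1/(14/11) = 2 + 11/14 = 39/14
4 + 1/(39/14) = 4 + 14/39 = 170/39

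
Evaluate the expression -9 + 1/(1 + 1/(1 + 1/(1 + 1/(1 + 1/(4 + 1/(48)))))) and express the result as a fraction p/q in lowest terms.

-9306/1109

a_0 = -9: -9/1
a_1 = 1: -8/1
a_2 = 1: -17/2
a_3 = 1: -25/3
a_4 = 1: -42/5
a_5 = 4: -193/23
a_6 = 48: -9306/1109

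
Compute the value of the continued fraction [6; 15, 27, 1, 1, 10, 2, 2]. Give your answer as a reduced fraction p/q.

273654/45109

Start with 2.
2 + 1/(2/1) = 2 + 1/2 = 5/2
10 + 1/(5/2) = 10 + 2/5 = 52/5
1 + 1/(52/5) = 1 + 5/52 = 57/52
1 + 1/(57/52) = 1 + 52/57 = 109/57
27 + 1/(109/57) = 27 + 57/109 = 3000/109
15 + 1/(3000/109) = 15 + 109/3000 = 45109/3000
6 + 1/(45109/3000) = 6 + 3000/45109 = 273654/45109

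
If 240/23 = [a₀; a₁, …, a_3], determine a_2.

Repeatedly divide and take the remainder:
⌊240/23⌋ = 10, remainder 10
⌊23/10⌋ = 2, remainder 3
⌊10/3⌋ = 3, remainder 1

3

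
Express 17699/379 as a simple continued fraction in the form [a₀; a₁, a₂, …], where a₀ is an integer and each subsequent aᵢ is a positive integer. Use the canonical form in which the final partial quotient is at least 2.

Apply division with remainder until the remainder is 0:
17699 = 46·379 + 265, so a_0 = 46
379 = 1·265 + 114, so a_1 = 1
265 = 2·114 + 37, so a_2 = 2
114 = 3·37 + 3, so a_3 = 3
37 = 12·3 + 1, so a_4 = 12
3 = 3·1 + 0, so a_5 = 3

[46; 1, 2, 3, 12, 3]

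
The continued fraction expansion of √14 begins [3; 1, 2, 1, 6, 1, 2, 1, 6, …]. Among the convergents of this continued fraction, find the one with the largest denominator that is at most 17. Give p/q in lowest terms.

a_0 = 3: 3/1  (≤ bound)
a_1 = 1: 4/1  (≤ bound)
a_2 = 2: 11/3  (≤ bound)
a_3 = 1: 15/4  (≤ bound)
a_4 = 6: 101/27  (> 17, stop)

15/4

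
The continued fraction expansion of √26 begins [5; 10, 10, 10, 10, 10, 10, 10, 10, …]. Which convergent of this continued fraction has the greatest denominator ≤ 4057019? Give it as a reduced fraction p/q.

List convergents until the denominator exceeds the bound:
a_0 = 5: 5/1  (≤ bound)
a_1 = 10: 51/10  (≤ bound)
a_2 = 10: 515/101  (≤ bound)
a_3 = 10: 5201/1020  (≤ bound)
a_4 = 10: 52525/10301  (≤ bound)
a_5 = 10: 530451/104030  (≤ bound)
a_6 = 10: 5357035/1050601  (≤ bound)
a_7 = 10: 54100801/10610040  (> 4057019, stop)

5357035/1050601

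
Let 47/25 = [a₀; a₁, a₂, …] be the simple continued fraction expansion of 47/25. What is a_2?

47 ÷ 25 → quotient 1, remainder 22
25 ÷ 22 → quotient 1, remainder 3
22 ÷ 3 → quotient 7, remainder 1

7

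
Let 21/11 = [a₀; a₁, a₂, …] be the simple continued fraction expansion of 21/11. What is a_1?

1

Repeatedly divide and take the remainder:
21 = 1·11 + 10, so a_0 = 1
11 = 1·10 + 1, so a_1 = 1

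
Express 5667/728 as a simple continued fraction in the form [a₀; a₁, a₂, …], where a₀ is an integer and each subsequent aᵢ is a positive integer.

5667 = 7·728 + 571, so a_0 = 7
728 = 1·571 + 157, so a_1 = 1
571 = 3·157 + 100, so a_2 = 3
157 = 1·100 + 57, so a_3 = 1
100 = 1·57 + 43, so a_4 = 1
57 = 1·43 + 14, so a_5 = 1
43 = 3·14 + 1, so a_6 = 3
14 = 14·1 + 0, so a_7 = 14

[7; 1, 3, 1, 1, 1, 3, 14]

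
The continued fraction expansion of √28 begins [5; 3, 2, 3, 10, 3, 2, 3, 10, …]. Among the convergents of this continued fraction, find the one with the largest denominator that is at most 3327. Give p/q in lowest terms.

a_0 = 5: 5/1  (≤ bound)
a_1 = 3: 16/3  (≤ bound)
a_2 = 2: 37/7  (≤ bound)
a_3 = 3: 127/24  (≤ bound)
a_4 = 10: 1307/247  (≤ bound)
a_5 = 3: 4048/765  (≤ bound)
a_6 = 2: 9403/1777  (≤ bound)
a_7 = 3: 32257/6096  (> 3327, stop)

9403/1777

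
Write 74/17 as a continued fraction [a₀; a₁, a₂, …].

[4; 2, 1, 5]

74 ÷ 17 → quotient 4, remainder 6
17 ÷ 6 → quotient 2, remainder 5
6 ÷ 5 → quotient 1, remainder 1
5 ÷ 1 → quotient 5, remainder 0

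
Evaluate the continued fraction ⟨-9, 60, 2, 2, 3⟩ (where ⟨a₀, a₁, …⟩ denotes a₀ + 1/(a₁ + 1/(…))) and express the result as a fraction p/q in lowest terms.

Start with 3.
2 + 1/(3/1) = 2 + 1/3 = 7/3
2 + 1/(7/3) = 2 + 3/7 = 17/7
60 + 1/(17/7) = 60 + 7/17 = 1027/17
-9 + 1/(1027/17) = -9 + 17/1027 = -9226/1027

-9226/1027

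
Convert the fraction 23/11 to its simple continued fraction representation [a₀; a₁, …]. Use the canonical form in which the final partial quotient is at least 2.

[2; 11]

Apply division with remainder until the remainder is 0:
23 = 2·11 + 1, so a_0 = 2
11 = 11·1 + 0, so a_1 = 11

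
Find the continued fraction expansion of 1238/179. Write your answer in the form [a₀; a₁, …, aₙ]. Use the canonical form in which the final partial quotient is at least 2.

[6; 1, 10, 1, 14]

1238 ÷ 179 → quotient 6, remainder 164
179 ÷ 164 → quotient 1, remainder 15
164 ÷ 15 → quotient 10, remainder 14
15 ÷ 14 → quotient 1, remainder 1
14 ÷ 1 → quotient 14, remainder 0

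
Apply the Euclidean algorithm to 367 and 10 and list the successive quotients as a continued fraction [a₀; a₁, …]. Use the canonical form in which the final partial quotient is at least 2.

[36; 1, 2, 3]

⌊367/10⌋ = 36, remainder 7
⌊10/7⌋ = 1, remainder 3
⌊7/3⌋ = 2, remainder 1
⌊3/1⌋ = 3, remainder 0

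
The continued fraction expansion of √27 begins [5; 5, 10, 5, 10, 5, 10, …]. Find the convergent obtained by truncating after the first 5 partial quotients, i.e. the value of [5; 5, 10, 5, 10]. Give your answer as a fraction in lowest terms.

13775/2651

Work from the innermost term outward:
Start with 10.
5 + 1/(10/1) = 5 + 1/10 = 51/10
10 + 1/(51/10) = 10 + 10/51 = 520/51
5 + 1/(520/51) = 5 + 51/520 = 2651/520
5 + 1/(2651/520) = 5 + 520/2651 = 13775/2651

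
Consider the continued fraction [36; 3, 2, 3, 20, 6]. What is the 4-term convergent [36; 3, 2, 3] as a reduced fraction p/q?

Build up convergents one term at a time:
a_0 = 36: 36/1
a_1 = 3: 109/3
a_2 = 2: 254/7
a_3 = 3: 871/24

871/24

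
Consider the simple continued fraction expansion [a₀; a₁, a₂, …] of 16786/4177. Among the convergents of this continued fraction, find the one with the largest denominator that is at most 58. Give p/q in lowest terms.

a_0 = 4: 4/1  (≤ bound)
a_1 = 53: 213/53  (≤ bound)
a_2 = 1: 217/54  (≤ bound)
a_3 = 1: 430/107  (> 58, stop)

217/54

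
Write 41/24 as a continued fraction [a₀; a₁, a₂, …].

41 ÷ 24 → quotient 1, remainder 17
24 ÷ 17 → quotient 1, remainder 7
17 ÷ 7 → quotient 2, remainder 3
7 ÷ 3 → quotient 2, remainder 1
3 ÷ 1 → quotient 3, remainder 0

[1; 1, 2, 2, 3]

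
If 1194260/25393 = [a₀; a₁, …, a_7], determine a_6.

3

1194260 ÷ 25393 → quotient 47, remainder 789
25393 ÷ 789 → quotient 32, remainder 145
789 ÷ 145 → quotient 5, remainder 64
145 ÷ 64 → quotient 2, remainder 17
64 ÷ 17 → quotient 3, remainder 13
17 ÷ 13 → quotient 1, remainder 4
13 ÷ 4 → quotient 3, remainder 1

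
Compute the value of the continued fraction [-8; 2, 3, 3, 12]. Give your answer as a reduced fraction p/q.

Start with 12.
3 + 1/(12/1) = 3 + 1/12 = 37/12
3 + 1/(37/12) = 3 + 12/37 = 123/37
2 + 1/(123/37) = 2 + 37/123 = 283/123
-8 + 1/(283/123) = -8 + 123/283 = -2141/283

-2141/283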